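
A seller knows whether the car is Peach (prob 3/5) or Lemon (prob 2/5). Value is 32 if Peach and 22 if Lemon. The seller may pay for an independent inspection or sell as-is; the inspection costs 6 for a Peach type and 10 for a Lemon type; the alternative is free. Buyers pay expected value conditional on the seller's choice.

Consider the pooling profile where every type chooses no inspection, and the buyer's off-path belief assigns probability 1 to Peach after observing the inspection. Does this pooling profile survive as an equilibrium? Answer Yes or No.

Yes

On path, the buyer holds the prior and pays 3/5·32 + 2/5·22 = 28. Off path (the inspection), believing Peach, it pays 32.
Peach: no inspection nets 28; the inspection nets 32 − 6 = 26. Peach stays.
Lemon: no inspection nets 28; the inspection nets 32 − 10 = 22. Lemon stays.
No type deviates, so pooling is sustained.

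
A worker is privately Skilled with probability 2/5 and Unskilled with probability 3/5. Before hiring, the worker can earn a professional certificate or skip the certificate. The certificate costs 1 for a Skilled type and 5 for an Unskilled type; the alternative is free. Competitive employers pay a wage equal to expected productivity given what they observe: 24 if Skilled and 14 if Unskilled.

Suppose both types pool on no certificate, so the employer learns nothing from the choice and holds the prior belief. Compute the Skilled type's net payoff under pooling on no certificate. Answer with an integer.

18

Pooled wage = 2/5·24 + 3/5·14 = 18.
Skilled pays no cost for no certificate, so net payoff = 18.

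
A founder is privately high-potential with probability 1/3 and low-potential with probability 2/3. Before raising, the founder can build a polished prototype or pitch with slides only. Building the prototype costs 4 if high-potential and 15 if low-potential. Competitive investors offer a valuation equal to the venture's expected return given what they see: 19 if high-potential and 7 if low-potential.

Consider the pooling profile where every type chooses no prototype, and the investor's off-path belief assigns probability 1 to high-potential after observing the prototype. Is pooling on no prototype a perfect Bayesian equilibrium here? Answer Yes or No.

No

On path, the investor holds the prior and pays 1/3·19 + 2/3·7 = 11. Off path (the prototype), believing high-potential, it pays 19.
high-potential: no prototype nets 11; the prototype nets 19 − 4 = 15. high-potential would deviate.
low-potential: no prototype nets 11; the prototype nets 19 − 15 = 4. low-potential stays.
A type deviates, so pooling fails.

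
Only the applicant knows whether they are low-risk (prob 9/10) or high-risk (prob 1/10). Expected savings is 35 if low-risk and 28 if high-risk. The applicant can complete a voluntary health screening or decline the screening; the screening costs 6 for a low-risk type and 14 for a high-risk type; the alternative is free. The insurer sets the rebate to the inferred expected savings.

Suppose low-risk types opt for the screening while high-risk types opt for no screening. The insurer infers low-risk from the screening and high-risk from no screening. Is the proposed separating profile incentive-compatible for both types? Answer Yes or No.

Yes

Under these beliefs, the screening earns rebate 35 and no screening earns rebate 28.
low-risk: the screening nets 35 − 6 = 29; no screening nets 28. low-risk prefers the screening.
high-risk: the screening nets 35 − 14 = 21; no screening nets 28. high-risk prefers no screening.
Neither type deviates, so the separating profile is an equilibrium.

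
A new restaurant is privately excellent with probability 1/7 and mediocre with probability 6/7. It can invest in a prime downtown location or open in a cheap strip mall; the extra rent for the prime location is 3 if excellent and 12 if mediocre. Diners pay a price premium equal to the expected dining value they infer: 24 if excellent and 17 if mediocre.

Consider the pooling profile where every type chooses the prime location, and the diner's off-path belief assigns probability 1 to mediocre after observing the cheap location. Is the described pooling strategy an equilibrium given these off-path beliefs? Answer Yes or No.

No

On path, the diner holds the prior and pays 1/7·24 + 6/7·17 = 18. Off path (the cheap location), believing mediocre, it pays 17.
excellent: the prime location nets 18 − 3 = 15; the cheap location nets 17. excellent would deviate.
mediocre: the prime location nets 18 − 12 = 6; the cheap location nets 17. mediocre would deviate.
A type deviates, so pooling fails.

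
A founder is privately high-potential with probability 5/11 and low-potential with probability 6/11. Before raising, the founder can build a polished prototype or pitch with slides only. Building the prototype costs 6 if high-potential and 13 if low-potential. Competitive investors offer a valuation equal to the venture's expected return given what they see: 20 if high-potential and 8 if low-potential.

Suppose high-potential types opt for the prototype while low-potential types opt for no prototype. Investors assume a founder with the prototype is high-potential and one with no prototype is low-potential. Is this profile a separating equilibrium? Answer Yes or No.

Yes

Under these beliefs, the prototype earns valuation 20 and no prototype earns valuation 8.
high-potential: the prototype nets 20 − 6 = 14; no prototype nets 8. high-potential prefers the prototype.
low-potential: the prototype nets 20 − 13 = 7; no prototype nets 8. low-potential prefers no prototype.
Neither type deviates, so the separating profile is an equilibrium.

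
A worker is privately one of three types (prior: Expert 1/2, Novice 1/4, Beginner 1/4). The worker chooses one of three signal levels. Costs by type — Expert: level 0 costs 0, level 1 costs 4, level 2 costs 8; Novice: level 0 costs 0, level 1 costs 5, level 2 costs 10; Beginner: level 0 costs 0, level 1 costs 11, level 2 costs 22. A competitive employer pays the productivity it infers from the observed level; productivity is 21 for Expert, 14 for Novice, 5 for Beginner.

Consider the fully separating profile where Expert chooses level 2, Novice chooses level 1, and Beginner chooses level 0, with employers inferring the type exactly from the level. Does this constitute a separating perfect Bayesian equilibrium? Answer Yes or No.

Separating wages: level 2 → 21, level 1 → 14, level 0 → 5.
Expert (assigned level 2): level 0: 5 − 0 = 5; level 1: 14 − 4 = 10; level 2: 21 − 8 = 13. Expert stays.
Novice (assigned level 1): level 0: 5 − 0 = 5; level 1: 14 − 5 = 9; level 2: 21 − 10 = 11. Novice prefers level 2.
Beginner (assigned level 0): level 0: 5 − 0 = 5; level 1: 14 − 11 = 3; level 2: 21 − 22 = -1. Beginner stays.
At least one type deviates; the separating profile fails.

No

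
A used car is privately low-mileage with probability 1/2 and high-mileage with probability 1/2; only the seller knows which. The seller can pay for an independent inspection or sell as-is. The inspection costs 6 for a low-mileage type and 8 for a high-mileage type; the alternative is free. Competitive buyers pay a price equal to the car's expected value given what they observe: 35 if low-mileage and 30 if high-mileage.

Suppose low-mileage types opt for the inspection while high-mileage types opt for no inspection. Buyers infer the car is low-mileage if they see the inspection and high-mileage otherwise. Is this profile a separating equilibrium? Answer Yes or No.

Under these beliefs, the inspection earns price 35 and no inspection earns price 30.
low-mileage: the inspection nets 35 − 6 = 29; no inspection nets 30. low-mileage would deviate to no inspection.
high-mileage: the inspection nets 35 − 8 = 27; no inspection nets 30. high-mileage prefers no inspection.
low-mileage has a profitable deviation, so the profile is not an equilibrium.

No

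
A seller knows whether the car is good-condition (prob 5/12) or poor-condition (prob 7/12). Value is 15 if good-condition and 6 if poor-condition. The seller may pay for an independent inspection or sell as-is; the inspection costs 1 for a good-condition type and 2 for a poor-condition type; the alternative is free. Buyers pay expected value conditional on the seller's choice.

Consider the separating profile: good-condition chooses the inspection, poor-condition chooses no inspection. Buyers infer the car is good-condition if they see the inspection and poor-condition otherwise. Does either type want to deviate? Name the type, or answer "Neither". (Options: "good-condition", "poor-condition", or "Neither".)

poor-condition

The inspection pays 15; no inspection pays 6.
good-condition: assigned the inspection, nets 15 − 1 = 14; deviating to no inspection nets 6.
poor-condition: assigned no inspection, nets 6; deviating to the inspection nets 15 − 2 = 13.
The poor-condition type gains 7 by deviating.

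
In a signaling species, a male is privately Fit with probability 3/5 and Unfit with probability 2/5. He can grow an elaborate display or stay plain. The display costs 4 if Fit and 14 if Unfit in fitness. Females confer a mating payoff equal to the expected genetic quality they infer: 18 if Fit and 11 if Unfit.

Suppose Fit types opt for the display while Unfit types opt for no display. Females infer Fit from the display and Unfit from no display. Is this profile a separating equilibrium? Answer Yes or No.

Yes

Under these beliefs, the display earns mating payoff 18 and no display earns mating payoff 11.
Fit: the display nets 18 − 4 = 14; no display nets 11. Fit prefers the display.
Unfit: the display nets 18 − 14 = 4; no display nets 11. Unfit prefers no display.
Neither type deviates, so the separating profile is an equilibrium.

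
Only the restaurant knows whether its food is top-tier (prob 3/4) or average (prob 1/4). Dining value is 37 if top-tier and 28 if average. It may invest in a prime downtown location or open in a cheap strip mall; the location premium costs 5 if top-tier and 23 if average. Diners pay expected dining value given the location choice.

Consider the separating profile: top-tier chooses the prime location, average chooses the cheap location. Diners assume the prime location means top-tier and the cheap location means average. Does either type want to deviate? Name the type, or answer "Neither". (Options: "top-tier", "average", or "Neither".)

The prime location pays 37; the cheap location pays 28.
top-tier: assigned the prime location, nets 37 − 5 = 32; deviating to the cheap location nets 28.
average: assigned the cheap location, nets 28; deviating to the prime location nets 37 − 23 = 14.
Both types strictly prefer their assigned action; no profitable deviation.

Neither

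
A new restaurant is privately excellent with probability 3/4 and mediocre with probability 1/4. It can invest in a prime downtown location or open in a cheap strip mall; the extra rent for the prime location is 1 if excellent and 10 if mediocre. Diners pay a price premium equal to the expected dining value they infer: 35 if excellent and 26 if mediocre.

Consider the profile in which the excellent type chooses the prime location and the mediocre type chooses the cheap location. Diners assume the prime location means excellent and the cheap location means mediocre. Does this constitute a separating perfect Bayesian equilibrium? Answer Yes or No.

Yes

Under these beliefs, the prime location earns price premium 35 and the cheap location earns price premium 26.
excellent: the prime location nets 35 − 1 = 34; the cheap location nets 26. excellent prefers the prime location.
mediocre: the prime location nets 35 − 10 = 25; the cheap location nets 26. mediocre prefers the cheap location.
Neither type deviates, so the separating profile is an equilibrium.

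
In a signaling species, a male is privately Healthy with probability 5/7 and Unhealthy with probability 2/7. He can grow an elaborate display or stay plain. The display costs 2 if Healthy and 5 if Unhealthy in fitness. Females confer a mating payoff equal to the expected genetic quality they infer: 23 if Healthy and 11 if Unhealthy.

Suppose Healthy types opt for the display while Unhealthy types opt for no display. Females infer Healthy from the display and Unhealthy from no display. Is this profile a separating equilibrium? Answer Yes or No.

Under these beliefs, the display earns mating payoff 23 and no display earns mating payoff 11.
Healthy: the display nets 23 − 2 = 21; no display nets 11. Healthy prefers the display.
Unhealthy: the display nets 23 − 5 = 18; no display nets 11. Unhealthy would deviate to the display.
Unhealthy has a profitable deviation, so the profile is not an equilibrium.

No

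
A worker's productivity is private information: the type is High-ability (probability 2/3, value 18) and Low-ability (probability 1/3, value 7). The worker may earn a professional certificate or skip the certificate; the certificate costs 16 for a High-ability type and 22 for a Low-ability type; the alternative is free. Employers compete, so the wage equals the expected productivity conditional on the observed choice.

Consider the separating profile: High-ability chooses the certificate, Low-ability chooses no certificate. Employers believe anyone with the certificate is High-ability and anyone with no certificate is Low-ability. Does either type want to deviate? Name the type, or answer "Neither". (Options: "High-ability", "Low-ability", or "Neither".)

High-ability

The certificate pays 18; no certificate pays 7.
High-ability: assigned the certificate, nets 18 − 16 = 2; deviating to no certificate nets 7.
Low-ability: assigned no certificate, nets 7; deviating to the certificate nets 18 − 22 = -4.
The High-ability type gains 5 by deviating.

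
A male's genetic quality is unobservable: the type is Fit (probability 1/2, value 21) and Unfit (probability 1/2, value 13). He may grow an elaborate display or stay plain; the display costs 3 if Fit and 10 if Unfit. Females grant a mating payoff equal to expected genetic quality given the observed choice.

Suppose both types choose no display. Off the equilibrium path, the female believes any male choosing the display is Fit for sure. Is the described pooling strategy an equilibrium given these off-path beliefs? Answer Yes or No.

No

On path, the female holds the prior and pays 1/2·21 + 1/2·13 = 17. Off path (the display), believing Fit, it pays 21.
Fit: no display nets 17; the display nets 21 − 3 = 18. Fit would deviate.
Unfit: no display nets 17; the display nets 21 − 10 = 11. Unfit stays.
A type deviates, so pooling fails.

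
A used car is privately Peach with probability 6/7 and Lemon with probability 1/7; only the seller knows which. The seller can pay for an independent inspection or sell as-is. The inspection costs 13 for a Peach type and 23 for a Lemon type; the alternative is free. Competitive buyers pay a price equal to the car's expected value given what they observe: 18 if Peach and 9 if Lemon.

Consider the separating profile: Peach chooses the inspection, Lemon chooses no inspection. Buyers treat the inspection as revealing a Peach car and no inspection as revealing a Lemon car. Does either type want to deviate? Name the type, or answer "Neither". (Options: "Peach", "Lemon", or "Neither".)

The inspection pays 18; no inspection pays 9.
Peach: assigned the inspection, nets 18 − 13 = 5; deviating to no inspection nets 9.
Lemon: assigned no inspection, nets 9; deviating to the inspection nets 18 − 23 = -5.
The Peach type gains 4 by deviating.

Peach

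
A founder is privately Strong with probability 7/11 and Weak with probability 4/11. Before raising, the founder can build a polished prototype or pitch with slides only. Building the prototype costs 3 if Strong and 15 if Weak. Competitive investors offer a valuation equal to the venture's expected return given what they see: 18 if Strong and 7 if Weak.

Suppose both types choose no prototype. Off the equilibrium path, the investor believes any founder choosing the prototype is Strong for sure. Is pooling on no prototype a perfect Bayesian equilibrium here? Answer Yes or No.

No

On path, the investor holds the prior and pays 7/11·18 + 4/11·7 = 14. Off path (the prototype), believing Strong, it pays 18.
Strong: no prototype nets 14; the prototype nets 18 − 3 = 15. Strong would deviate.
Weak: no prototype nets 14; the prototype nets 18 − 15 = 3. Weak stays.
A type deviates, so pooling fails.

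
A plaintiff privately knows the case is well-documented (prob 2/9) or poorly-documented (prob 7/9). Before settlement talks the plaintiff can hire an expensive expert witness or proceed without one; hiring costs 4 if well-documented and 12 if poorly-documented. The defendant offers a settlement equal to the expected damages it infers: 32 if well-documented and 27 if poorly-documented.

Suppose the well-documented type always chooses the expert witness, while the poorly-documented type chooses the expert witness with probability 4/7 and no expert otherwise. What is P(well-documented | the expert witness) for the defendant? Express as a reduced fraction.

P(the expert witness) = (2/9)·1 + (7/9)·(4/7) = 2/3.
By Bayes' rule, P(well-documented | the expert witness) = (2/9) / (2/3) = 1/3.

1/3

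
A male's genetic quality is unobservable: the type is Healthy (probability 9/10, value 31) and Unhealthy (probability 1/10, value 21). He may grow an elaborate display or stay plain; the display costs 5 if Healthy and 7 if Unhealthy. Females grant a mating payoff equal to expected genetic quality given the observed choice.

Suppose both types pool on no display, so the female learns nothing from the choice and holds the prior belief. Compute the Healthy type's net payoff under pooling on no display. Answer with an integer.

Pooled mating payoff = 9/10·31 + 1/10·21 = 30.
Healthy pays no cost for no display, so net payoff = 30.

30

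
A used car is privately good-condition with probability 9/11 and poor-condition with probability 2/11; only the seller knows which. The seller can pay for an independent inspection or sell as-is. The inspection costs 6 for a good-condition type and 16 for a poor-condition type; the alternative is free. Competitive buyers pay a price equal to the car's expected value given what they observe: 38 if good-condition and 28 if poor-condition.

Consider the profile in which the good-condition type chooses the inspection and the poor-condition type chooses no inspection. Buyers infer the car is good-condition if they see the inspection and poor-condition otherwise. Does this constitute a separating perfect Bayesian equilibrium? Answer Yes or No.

Under these beliefs, the inspection earns price 38 and no inspection earns price 28.
good-condition: the inspection nets 38 − 6 = 32; no inspection nets 28. good-condition prefers the inspection.
poor-condition: the inspection nets 38 − 16 = 22; no inspection nets 28. poor-condition prefers no inspection.
Neither type deviates, so the separating profile is an equilibrium.

Yes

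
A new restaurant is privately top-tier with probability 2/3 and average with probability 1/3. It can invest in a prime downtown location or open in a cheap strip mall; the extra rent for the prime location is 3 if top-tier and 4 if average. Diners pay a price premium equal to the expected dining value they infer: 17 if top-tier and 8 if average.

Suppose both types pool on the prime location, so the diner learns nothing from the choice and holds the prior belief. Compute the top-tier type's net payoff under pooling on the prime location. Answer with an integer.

11

Pooled price premium = 2/3·17 + 1/3·8 = 14.
top-tier pays cost 3 for the prime location, so net payoff = 14 − 3 = 11.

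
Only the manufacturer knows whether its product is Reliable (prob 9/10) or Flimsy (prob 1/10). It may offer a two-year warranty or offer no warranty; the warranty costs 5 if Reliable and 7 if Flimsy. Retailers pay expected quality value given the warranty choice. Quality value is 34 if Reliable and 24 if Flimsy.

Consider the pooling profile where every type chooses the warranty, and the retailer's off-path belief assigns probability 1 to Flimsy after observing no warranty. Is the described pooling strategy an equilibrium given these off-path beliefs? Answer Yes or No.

Yes

On path, the retailer holds the prior and pays 9/10·34 + 1/10·24 = 33. Off path (no warranty), believing Flimsy, it pays 24.
Reliable: the warranty nets 33 − 5 = 28; no warranty nets 24. Reliable stays.
Flimsy: the warranty nets 33 − 7 = 26; no warranty nets 24. Flimsy stays.
No type deviates, so pooling is sustained.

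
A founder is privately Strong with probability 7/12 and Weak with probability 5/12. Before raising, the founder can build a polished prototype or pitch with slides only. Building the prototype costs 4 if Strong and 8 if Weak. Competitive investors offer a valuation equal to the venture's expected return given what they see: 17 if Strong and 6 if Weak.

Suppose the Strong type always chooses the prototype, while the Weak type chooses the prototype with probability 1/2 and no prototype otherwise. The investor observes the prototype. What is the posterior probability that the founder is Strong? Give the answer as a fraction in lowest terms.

P(the prototype) = (7/12)·1 + (5/12)·(1/2) = 19/24.
By Bayes' rule, P(Strong | the prototype) = (7/12) / (19/24) = 14/19.

14/19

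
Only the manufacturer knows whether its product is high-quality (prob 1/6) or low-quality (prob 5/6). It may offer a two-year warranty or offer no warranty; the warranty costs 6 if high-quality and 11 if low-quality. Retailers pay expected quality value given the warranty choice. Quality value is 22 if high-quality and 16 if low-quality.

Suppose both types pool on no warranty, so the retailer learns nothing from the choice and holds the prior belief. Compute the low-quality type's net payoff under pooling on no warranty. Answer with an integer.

Pooled price = 1/6·22 + 5/6·16 = 17.
low-quality pays no cost for no warranty, so net payoff = 17.

17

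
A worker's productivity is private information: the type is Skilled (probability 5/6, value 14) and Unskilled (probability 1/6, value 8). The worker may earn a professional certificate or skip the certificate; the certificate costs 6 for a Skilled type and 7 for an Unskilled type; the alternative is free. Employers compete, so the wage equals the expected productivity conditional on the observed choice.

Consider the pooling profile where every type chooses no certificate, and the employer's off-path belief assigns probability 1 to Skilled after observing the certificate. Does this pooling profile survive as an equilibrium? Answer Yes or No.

Yes

On path, the employer holds the prior and pays 5/6·14 + 1/6·8 = 13. Off path (the certificate), believing Skilled, it pays 14.
Skilled: no certificate nets 13; the certificate nets 14 − 6 = 8. Skilled stays.
Unskilled: no certificate nets 13; the certificate nets 14 − 7 = 7. Unskilled stays.
No type deviates, so pooling is sustained.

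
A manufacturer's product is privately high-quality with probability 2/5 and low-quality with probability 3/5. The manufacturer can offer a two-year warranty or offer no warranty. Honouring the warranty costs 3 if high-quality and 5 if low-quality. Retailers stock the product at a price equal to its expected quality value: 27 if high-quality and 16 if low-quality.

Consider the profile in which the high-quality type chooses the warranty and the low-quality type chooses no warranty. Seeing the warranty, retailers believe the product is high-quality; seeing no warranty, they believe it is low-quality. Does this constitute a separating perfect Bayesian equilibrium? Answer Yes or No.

No

Under these beliefs, the warranty earns price 27 and no warranty earns price 16.
high-quality: the warranty nets 27 − 3 = 24; no warranty nets 16. high-quality prefers the warranty.
low-quality: the warranty nets 27 − 5 = 22; no warranty nets 16. low-quality would deviate to the warranty.
low-quality has a profitable deviation, so the profile is not an equilibrium.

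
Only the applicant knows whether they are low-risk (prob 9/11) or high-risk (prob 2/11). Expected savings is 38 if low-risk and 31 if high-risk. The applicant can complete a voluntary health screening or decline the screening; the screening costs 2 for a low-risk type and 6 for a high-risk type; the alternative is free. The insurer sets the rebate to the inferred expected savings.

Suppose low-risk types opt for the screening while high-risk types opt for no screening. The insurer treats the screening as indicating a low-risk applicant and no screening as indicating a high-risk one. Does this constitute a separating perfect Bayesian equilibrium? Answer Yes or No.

Under these beliefs, the screening earns rebate 38 and no screening earns rebate 31.
low-risk: the screening nets 38 − 2 = 36; no screening nets 31. low-risk prefers the screening.
high-risk: the screening nets 38 − 6 = 32; no screening nets 31. high-risk would deviate to the screening.
high-risk has a profitable deviation, so the profile is not an equilibrium.

No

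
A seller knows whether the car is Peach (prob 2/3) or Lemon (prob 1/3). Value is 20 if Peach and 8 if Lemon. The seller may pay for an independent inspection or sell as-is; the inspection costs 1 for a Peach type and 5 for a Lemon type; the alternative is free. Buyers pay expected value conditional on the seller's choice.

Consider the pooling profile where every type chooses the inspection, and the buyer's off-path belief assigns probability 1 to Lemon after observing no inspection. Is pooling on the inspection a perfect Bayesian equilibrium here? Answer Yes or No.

Yes

On path, the buyer holds the prior and pays 2/3·20 + 1/3·8 = 16. Off path (no inspection), believing Lemon, it pays 8.
Peach: the inspection nets 16 − 1 = 15; no inspection nets 8. Peach stays.
Lemon: the inspection nets 16 − 5 = 11; no inspection nets 8. Lemon stays.
No type deviates, so pooling is sustained.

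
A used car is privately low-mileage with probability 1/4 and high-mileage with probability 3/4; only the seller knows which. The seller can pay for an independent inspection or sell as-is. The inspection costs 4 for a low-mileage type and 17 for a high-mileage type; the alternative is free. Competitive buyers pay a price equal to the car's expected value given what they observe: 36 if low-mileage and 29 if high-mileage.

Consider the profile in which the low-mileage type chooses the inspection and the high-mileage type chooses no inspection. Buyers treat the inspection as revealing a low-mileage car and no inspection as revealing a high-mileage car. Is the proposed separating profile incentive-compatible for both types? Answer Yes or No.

Yes

Under these beliefs, the inspection earns price 36 and no inspection earns price 29.
low-mileage: the inspection nets 36 − 4 = 32; no inspection nets 29. low-mileage prefers the inspection.
high-mileage: the inspection nets 36 − 17 = 19; no inspection nets 29. high-mileage prefers no inspection.
Neither type deviates, so the separating profile is an equilibrium.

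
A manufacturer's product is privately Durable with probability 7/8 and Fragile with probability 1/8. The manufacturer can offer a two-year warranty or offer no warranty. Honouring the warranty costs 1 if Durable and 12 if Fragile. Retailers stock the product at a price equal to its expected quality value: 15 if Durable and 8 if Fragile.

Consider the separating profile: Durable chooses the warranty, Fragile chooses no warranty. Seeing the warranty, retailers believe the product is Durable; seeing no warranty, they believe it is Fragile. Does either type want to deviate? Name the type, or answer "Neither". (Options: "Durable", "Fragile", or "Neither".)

Neither

The warranty pays 15; no warranty pays 8.
Durable: assigned the warranty, nets 15 − 1 = 14; deviating to no warranty nets 8.
Fragile: assigned no warranty, nets 8; deviating to the warranty nets 15 − 12 = 3.
Both types strictly prefer their assigned action; no profitable deviation.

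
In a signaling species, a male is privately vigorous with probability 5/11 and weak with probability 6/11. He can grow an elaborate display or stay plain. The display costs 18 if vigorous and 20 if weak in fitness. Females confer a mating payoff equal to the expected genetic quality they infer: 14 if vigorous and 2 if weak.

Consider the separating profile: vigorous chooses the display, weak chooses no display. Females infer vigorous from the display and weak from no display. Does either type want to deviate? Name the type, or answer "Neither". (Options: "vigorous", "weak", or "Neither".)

vigorous

The display pays 14; no display pays 2.
vigorous: assigned the display, nets 14 − 18 = -4; deviating to no display nets 2.
weak: assigned no display, nets 2; deviating to the display nets 14 − 20 = -6.
The vigorous type gains 6 by deviating.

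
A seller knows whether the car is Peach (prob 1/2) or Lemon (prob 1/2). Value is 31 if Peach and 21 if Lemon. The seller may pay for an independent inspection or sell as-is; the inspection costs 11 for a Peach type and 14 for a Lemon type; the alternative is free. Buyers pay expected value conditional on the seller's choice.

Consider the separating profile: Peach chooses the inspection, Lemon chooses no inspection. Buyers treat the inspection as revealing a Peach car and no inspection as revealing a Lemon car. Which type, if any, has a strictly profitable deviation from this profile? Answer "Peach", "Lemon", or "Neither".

The inspection pays 31; no inspection pays 21.
Peach: assigned the inspection, nets 31 − 11 = 20; deviating to no inspection nets 21.
Lemon: assigned no inspection, nets 21; deviating to the inspection nets 31 − 14 = 17.
The Peach type gains 1 by deviating.

Peach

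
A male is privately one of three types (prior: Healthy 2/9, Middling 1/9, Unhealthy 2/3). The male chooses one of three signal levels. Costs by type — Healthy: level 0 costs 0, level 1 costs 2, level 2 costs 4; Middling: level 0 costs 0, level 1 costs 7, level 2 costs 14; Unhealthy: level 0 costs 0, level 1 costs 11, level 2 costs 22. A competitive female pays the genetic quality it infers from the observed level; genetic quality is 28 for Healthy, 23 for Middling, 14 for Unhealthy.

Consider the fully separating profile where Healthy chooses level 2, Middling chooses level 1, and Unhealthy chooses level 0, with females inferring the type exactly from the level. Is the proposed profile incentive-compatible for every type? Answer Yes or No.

Yes

Separating mating payoffs: level 2 → 28, level 1 → 23, level 0 → 14.
Healthy (assigned level 2): level 0: 14 − 0 = 14; level 1: 23 − 2 = 21; level 2: 28 − 4 = 24. Healthy stays.
Middling (assigned level 1): level 0: 14 − 0 = 14; level 1: 23 − 7 = 16; level 2: 28 − 14 = 14. Middling stays.
Unhealthy (assigned level 0): level 0: 14 − 0 = 14; level 1: 23 − 11 = 12; level 2: 28 − 22 = 6. Unhealthy stays.
Every type prefers its assigned level; separation holds.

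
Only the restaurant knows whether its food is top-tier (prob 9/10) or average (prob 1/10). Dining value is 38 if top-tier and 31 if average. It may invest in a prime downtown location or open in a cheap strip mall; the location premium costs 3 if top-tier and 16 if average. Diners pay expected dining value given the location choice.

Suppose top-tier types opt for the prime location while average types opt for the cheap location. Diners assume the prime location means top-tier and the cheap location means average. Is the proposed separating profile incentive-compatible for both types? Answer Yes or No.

Under these beliefs, the prime location earns price premium 38 and the cheap location earns price premium 31.
top-tier: the prime location nets 38 − 3 = 35; the cheap location nets 31. top-tier prefers the prime location.
average: the prime location nets 38 − 16 = 22; the cheap location nets 31. average prefers the cheap location.
Neither type deviates, so the separating profile is an equilibrium.

Yes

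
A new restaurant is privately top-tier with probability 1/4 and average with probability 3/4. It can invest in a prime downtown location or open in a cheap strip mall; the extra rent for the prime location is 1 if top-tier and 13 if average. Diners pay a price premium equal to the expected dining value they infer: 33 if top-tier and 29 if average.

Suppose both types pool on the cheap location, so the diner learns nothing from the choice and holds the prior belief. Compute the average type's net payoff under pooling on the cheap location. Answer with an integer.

30

Pooled price premium = 1/4·33 + 3/4·29 = 30.
average pays no cost for the cheap location, so net payoff = 30.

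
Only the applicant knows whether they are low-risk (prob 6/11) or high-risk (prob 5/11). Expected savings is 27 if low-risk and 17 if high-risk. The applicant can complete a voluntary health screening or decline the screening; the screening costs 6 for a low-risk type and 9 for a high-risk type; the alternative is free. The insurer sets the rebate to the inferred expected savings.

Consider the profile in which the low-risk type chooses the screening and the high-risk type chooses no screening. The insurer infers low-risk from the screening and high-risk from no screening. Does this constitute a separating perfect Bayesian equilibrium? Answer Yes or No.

Under these beliefs, the screening earns rebate 27 and no screening earns rebate 17.
low-risk: the screening nets 27 − 6 = 21; no screening nets 17. low-risk prefers the screening.
high-risk: the screening nets 27 − 9 = 18; no screening nets 17. high-risk would deviate to the screening.
high-risk has a profitable deviation, so the profile is not an equilibrium.

No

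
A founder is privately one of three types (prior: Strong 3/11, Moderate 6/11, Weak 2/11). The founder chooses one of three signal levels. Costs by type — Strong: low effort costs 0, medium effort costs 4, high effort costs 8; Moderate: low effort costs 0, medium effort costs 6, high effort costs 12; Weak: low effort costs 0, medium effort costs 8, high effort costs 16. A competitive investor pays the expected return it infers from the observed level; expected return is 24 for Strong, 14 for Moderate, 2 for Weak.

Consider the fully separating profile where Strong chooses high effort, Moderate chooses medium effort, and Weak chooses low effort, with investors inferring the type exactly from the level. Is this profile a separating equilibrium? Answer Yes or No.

Separating valuations: high effort → 24, medium effort → 14, low effort → 2.
Strong (assigned high effort): low effort: 2 − 0 = 2; medium effort: 14 − 4 = 10; high effort: 24 − 8 = 16. Strong stays.
Moderate (assigned medium effort): low effort: 2 − 0 = 2; medium effort: 14 − 6 = 8; high effort: 24 − 12 = 12. Moderate prefers high effort.
Weak (assigned low effort): low effort: 2 − 0 = 2; medium effort: 14 − 8 = 6; high effort: 24 − 16 = 8. Weak prefers high effort.
At least one type deviates; the separating profile fails.

No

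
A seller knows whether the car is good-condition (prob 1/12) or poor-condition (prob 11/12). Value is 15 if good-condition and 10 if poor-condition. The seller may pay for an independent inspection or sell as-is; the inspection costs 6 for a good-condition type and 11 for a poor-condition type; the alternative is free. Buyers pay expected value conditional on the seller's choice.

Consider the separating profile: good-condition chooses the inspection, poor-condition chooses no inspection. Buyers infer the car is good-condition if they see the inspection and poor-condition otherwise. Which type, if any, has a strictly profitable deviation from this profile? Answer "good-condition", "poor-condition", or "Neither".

good-condition

The inspection pays 15; no inspection pays 10.
good-condition: assigned the inspection, nets 15 − 6 = 9; deviating to no inspection nets 10.
poor-condition: assigned no inspection, nets 10; deviating to the inspection nets 15 − 11 = 4.
The good-condition type gains 1 by deviating.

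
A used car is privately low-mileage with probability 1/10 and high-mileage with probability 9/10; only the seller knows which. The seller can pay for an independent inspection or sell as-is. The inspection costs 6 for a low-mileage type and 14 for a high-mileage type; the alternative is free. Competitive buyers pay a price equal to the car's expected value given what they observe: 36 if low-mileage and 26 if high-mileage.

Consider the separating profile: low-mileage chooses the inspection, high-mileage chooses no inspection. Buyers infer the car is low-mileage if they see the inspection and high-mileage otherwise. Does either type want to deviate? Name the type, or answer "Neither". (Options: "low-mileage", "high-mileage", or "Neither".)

Neither

The inspection pays 36; no inspection pays 26.
low-mileage: assigned the inspection, nets 36 − 6 = 30; deviating to no inspection nets 26.
high-mileage: assigned no inspection, nets 26; deviating to the inspection nets 36 − 14 = 22.
Both types strictly prefer their assigned action; no profitable deviation.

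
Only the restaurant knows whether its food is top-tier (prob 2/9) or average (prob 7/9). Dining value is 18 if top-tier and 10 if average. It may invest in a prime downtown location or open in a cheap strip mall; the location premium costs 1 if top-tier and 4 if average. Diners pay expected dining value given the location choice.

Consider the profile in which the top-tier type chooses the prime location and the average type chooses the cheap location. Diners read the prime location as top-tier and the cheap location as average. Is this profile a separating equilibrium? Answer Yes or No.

Under these beliefs, the prime location earns price premium 18 and the cheap location earns price premium 10.
top-tier: the prime location nets 18 − 1 = 17; the cheap location nets 10. top-tier prefers the prime location.
average: the prime location nets 18 − 4 = 14; the cheap location nets 10. average would deviate to the prime location.
average has a profitable deviation, so the profile is not an equilibrium.

No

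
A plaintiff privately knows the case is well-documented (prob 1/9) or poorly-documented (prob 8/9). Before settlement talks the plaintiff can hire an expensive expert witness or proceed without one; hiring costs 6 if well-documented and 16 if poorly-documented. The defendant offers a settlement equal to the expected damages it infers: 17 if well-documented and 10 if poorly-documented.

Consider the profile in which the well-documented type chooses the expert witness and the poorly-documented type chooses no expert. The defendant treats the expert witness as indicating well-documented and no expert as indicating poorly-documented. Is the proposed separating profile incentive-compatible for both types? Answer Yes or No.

Yes

Under these beliefs, the expert witness earns settlement 17 and no expert earns settlement 10.
well-documented: the expert witness nets 17 − 6 = 11; no expert nets 10. well-documented prefers the expert witness.
poorly-documented: the expert witness nets 17 − 16 = 1; no expert nets 10. poorly-documented prefers no expert.
Neither type deviates, so the separating profile is an equilibrium.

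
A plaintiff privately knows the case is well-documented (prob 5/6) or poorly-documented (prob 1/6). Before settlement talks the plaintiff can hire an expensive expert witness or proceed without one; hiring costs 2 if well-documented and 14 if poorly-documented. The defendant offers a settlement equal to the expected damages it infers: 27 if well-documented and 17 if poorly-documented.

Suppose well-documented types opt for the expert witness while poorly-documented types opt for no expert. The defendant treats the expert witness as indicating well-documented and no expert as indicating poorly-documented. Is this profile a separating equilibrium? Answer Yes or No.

Under these beliefs, the expert witness earns settlement 27 and no expert earns settlement 17.
well-documented: the expert witness nets 27 − 2 = 25; no expert nets 17. well-documented prefers the expert witness.
poorly-documented: the expert witness nets 27 − 14 = 13; no expert nets 17. poorly-documented prefers no expert.
Neither type deviates, so the separating profile is an equilibrium.

Yes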